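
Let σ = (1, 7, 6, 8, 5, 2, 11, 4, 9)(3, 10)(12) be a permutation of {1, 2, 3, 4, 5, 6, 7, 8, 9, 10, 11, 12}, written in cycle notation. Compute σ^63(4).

4

4 lies in the 9-cycle (1, 7, 6, 8, 5, 2, 11, 4, 9).
Since the cycle has length 9, σ^63 acts on it the same as σ^0 (63 mod 9 = 0).
So σ^63(4) = 4.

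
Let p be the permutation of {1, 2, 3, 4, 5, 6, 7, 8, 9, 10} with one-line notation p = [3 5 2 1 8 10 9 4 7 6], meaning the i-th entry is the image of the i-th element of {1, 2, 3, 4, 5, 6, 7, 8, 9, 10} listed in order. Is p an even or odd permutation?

In disjoint-cycle form the cycle lengths are 6, 2, 2.
A cycle of length ℓ contributes ℓ−1 transpositions, so p is a product of 5 + 1 + 1 = 7 transpositions — odd.

odd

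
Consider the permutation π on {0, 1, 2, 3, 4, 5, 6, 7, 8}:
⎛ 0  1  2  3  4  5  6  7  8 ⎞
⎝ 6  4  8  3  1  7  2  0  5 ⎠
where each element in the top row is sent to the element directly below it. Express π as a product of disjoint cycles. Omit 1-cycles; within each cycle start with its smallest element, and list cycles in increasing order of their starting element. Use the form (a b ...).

(0 6 2 8 5 7)(1 4)

Start at 0 and follow images: 0 → 6 → 2 → 8 → 5 → 7 → 0, giving the cycle (0 6 2 8 5 7).
Continuing from each remaining unvisited element yields (0 6 2 8 5 7)(1 4).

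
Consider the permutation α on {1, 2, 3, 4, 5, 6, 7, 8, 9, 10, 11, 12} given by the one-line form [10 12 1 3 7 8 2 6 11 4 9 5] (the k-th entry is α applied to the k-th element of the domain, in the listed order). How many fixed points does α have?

0

No element satisfies α(x) = x, so there are 0 fixed points.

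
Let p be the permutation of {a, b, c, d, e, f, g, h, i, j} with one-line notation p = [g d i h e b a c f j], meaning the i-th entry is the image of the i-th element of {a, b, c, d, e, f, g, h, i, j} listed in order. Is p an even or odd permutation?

In disjoint-cycle form the cycle lengths are 6, 2, 1, 1.
A cycle is odd iff its length is even; p has 2 even-length cycles, so sgn(p) = (−1)^2 and p is even.

even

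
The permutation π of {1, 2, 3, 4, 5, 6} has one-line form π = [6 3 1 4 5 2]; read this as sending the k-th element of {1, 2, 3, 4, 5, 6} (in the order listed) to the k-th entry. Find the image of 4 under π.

4 is element number 4 of the domain, and entry number 4 of the one-line form is 4, so π(4) = 4.

4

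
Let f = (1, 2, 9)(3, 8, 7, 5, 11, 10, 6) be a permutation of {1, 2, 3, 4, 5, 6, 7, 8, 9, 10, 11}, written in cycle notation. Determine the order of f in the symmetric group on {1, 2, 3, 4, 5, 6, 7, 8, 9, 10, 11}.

The disjoint cycles have lengths 7, 3, 1.
Since disjoint cycles commute, ord(f) = lcm(7, 3) = 21.

21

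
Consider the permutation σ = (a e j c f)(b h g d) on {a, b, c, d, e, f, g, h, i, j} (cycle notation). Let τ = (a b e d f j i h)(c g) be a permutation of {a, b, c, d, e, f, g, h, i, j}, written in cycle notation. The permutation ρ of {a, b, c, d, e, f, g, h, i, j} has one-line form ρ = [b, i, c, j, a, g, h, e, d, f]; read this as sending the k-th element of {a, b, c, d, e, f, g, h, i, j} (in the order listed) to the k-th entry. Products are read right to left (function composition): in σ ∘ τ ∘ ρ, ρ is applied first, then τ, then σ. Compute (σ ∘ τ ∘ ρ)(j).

Chase j: ρ(j) = f; τ(f) = j; σ(j) = c. Hence (σ ∘ τ ∘ ρ)(j) = c.

c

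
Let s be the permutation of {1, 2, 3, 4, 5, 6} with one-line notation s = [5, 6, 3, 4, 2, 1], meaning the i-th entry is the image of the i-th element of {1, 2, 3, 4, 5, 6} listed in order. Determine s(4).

4 is element number 4 of the domain, and entry number 4 of the one-line form is 4, so s(4) = 4.

4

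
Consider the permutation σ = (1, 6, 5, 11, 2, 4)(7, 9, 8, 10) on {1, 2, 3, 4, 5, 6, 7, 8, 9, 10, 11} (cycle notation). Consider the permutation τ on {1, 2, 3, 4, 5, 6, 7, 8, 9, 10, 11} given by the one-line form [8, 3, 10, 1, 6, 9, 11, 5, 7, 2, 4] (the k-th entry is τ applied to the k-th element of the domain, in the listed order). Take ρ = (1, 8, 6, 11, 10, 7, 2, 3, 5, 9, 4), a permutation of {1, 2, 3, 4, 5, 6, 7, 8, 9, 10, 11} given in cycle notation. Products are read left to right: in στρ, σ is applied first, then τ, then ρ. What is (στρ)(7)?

2

Apply the permutations in order: σ(7) = 9, then τ(9) = 7, then ρ(7) = 2. So (στρ)(7) = 2.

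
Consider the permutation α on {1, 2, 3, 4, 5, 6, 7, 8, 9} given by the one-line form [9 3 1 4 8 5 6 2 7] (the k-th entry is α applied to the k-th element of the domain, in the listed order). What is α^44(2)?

7

Tracing 2 → 3 → … returns to 2 after 8 steps, so 2 lies in an 8-cycle (1 9 7 6 5 8 2 3).
On an 8-cycle, α^8 is the identity, so α^44 = α^4 there (44 ≡ 4 mod 8).
Stepping 4 places around the cycle: 2 → 3 → 1 → 9 → 7.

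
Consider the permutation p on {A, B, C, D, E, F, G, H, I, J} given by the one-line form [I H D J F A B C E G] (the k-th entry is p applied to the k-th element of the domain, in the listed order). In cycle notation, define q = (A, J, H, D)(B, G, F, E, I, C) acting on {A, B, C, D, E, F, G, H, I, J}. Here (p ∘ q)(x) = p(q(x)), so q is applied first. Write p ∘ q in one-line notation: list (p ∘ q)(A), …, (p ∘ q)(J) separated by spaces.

(p ∘ q)(x) = p(q(x)). Computing each image: p(q(A)) = p(J) = G, p(q(B)) = p(G) = B, p(q(C)) = p(B) = H, p(q(D)) = p(A) = I, p(q(E)) = p(I) = E, p(q(F)) = p(E) = F, p(q(G)) = p(F) = A, p(q(H)) = p(D) = J, p(q(I)) = p(C) = D, p(q(J)) = p(H) = C.
Hence p ∘ q = [G B H I E F A J D C].

G B H I E F A J D C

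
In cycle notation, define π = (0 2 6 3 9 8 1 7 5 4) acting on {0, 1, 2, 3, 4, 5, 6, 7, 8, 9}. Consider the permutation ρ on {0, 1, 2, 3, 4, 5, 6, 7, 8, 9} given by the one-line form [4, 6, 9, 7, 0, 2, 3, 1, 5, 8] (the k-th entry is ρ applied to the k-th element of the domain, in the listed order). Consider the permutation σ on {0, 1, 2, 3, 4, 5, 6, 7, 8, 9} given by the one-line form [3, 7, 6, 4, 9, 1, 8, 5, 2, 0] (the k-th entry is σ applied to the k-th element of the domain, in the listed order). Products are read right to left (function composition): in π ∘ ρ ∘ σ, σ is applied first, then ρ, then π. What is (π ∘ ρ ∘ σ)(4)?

1

Apply the permutations in order: σ(4) = 9, then ρ(9) = 8, then π(8) = 1. So (π ∘ ρ ∘ σ)(4) = 1.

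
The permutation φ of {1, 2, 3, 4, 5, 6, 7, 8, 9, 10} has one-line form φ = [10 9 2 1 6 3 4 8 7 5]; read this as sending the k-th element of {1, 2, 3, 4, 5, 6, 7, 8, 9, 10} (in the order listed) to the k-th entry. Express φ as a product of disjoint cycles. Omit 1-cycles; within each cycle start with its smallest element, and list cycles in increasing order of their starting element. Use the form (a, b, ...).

Iterating φ from 1 gives 1 → 10 → 5 → 6 → 3 → 2 → 9 → 7 → 4 → 1; that is the 9-cycle (1, 10, 5, 6, 3, 2, 9, 7, 4).
Continuing from each remaining unvisited element yields (1, 10, 5, 6, 3, 2, 9, 7, 4).

(1, 10, 5, 6, 3, 2, 9, 7, 4)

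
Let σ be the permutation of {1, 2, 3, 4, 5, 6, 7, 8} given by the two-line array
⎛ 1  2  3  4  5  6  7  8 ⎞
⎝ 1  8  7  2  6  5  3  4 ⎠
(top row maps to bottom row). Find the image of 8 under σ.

The entry below 8 in the array is 4, so σ(8) = 4.

4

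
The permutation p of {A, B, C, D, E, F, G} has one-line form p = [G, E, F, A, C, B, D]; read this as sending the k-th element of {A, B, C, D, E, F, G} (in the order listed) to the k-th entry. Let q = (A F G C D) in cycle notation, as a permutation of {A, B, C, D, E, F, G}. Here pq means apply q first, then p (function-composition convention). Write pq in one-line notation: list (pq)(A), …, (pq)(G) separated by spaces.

B E A G C D F

For each element, apply q then p: A → F → B; B → B → E; C → D → A; D → A → G; E → E → C; F → G → D; G → C → F.
Collecting the images, pq = [B E A G C D F].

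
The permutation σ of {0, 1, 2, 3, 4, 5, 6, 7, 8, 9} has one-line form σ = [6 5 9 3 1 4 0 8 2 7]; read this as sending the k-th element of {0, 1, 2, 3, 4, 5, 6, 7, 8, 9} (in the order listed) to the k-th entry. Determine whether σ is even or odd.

even

In disjoint-cycle form the cycle lengths are 4, 3, 2, 1.
A cycle of length ℓ contributes ℓ−1 transpositions, so σ is a product of 3 + 2 + 1 = 6 transpositions — even.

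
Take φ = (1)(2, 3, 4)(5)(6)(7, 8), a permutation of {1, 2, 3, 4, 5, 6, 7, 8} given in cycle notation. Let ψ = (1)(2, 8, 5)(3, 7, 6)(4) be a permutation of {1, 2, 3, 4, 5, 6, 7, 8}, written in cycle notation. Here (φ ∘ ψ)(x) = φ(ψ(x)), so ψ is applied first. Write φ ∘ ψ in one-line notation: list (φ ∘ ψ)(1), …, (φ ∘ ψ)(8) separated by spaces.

1 7 8 2 3 4 6 5

Chase each element through ψ then φ: 1 → 1 → 1; 2 → 8 → 7; 3 → 7 → 8; 4 → 4 → 2; 5 → 2 → 3; 6 → 3 → 4; 7 → 6 → 6; 8 → 5 → 5.
Collecting the images, φ ∘ ψ = [1 7 8 2 3 4 6 5].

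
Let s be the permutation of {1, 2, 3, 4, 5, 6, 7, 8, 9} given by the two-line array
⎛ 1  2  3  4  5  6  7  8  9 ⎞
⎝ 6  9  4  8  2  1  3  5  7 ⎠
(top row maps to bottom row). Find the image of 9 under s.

7

The entry below 9 in the array is 7, so s(9) = 7.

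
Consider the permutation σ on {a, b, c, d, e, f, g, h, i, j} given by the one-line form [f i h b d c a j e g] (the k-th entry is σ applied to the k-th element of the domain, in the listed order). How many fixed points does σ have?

0

No element satisfies σ(x) = x, so there are 0 fixed points.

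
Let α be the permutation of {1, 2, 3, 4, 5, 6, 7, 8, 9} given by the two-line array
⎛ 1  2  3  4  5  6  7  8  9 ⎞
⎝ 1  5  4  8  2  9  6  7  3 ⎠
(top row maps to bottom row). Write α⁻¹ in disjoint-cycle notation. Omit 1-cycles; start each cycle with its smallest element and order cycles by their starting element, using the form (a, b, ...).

The cycle decomposition of α is (2, 5)(3, 4, 8, 7, 6, 9).
Reversing each cycle (and rotating so the smallest element leads) gives α⁻¹ = (2, 5)(3, 9, 6, 7, 8, 4).

(2, 5)(3, 9, 6, 7, 8, 4)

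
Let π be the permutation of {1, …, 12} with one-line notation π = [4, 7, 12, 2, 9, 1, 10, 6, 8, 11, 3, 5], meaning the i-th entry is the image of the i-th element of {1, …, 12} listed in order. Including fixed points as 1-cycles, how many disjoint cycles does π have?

The cycle decomposition is (1, 4, 2, 7, 10, 11, 3, 12, 5, 9, 8, 6), which has 1 cycle (counting 1-cycles).

1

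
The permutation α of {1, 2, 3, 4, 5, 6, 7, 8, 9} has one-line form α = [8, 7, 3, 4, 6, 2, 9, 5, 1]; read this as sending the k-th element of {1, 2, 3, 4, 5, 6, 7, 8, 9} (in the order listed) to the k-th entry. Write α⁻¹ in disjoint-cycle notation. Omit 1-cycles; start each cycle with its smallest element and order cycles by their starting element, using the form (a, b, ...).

The cycle decomposition of α is (1, 8, 5, 6, 2, 7, 9).
The inverse reverses every cycle; in canonical form, α⁻¹ = (1, 9, 7, 2, 6, 5, 8).

(1, 9, 7, 2, 6, 5, 8)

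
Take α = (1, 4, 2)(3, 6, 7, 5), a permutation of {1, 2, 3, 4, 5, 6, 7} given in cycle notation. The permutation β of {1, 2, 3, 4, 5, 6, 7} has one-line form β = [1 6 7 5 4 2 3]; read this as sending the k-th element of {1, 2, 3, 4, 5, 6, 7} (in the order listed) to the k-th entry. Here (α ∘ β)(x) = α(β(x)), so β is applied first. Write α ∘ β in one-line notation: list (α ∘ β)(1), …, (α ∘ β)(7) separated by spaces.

For each element, apply β then α: 1 → 1 → 4; 2 → 6 → 7; 3 → 7 → 5; 4 → 5 → 3; 5 → 4 → 2; 6 → 2 → 1; 7 → 3 → 6.
So α ∘ β in one-line form is 4 7 5 3 2 1 6.

4 7 5 3 2 1 6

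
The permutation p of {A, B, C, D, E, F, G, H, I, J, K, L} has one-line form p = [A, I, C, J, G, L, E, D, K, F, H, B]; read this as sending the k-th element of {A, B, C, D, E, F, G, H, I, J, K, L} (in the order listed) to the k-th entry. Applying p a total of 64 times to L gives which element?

Tracing L → B → … returns to L after 8 steps, so L lies in an 8-cycle (B, I, K, H, D, J, F, L).
Powers repeat with period 8 on this cycle, and 64 mod 8 = 0, so p^64(L) = p^0(L).
So p^64(L) = L.

L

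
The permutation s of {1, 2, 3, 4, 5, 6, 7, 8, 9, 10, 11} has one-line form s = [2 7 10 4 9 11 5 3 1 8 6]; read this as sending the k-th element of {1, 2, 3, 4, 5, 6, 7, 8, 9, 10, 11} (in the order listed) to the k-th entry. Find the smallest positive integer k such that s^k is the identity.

Writing s as disjoint cycles, the cycle lengths are 5, 3, 2, 1.
Since disjoint cycles commute, ord(s) = lcm(5, 3, 2) = 30.

30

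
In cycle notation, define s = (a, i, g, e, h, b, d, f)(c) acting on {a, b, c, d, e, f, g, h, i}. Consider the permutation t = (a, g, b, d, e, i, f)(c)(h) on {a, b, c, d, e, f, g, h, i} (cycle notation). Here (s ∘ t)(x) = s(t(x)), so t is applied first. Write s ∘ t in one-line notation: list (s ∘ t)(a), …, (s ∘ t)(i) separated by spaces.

e f c h g i d b a

(s ∘ t)(x) = s(t(x)). Computing each image: s(t(a)) = s(g) = e, s(t(b)) = s(d) = f, s(t(c)) = s(c) = c, s(t(d)) = s(e) = h, s(t(e)) = s(i) = g, s(t(f)) = s(a) = i, s(t(g)) = s(b) = d, s(t(h)) = s(h) = b, s(t(i)) = s(f) = a.
Hence s ∘ t = [e f c h g i d b a].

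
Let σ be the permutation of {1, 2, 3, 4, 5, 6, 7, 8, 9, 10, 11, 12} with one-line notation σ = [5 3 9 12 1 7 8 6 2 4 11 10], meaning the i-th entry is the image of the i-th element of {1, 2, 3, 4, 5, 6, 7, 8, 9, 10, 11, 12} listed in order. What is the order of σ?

The disjoint-cycle form of σ has cycle lengths 3, 3, 3, 2, 1.
The order is lcm(3, 3, 3, 2) = 6.

6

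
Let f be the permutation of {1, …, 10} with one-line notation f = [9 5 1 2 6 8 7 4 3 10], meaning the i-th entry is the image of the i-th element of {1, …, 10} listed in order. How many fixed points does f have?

2

The fixed points (elements with f(x) = x) are {7, 10}, so there are 2.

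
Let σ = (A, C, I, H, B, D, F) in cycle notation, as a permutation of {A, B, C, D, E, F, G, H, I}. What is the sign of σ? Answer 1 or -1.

1

The cycle lengths are 7, 1, 1.
A cycle is odd iff its length is even; σ has 0 even-length cycles, so sgn(σ) = (−1)^0 and σ is even.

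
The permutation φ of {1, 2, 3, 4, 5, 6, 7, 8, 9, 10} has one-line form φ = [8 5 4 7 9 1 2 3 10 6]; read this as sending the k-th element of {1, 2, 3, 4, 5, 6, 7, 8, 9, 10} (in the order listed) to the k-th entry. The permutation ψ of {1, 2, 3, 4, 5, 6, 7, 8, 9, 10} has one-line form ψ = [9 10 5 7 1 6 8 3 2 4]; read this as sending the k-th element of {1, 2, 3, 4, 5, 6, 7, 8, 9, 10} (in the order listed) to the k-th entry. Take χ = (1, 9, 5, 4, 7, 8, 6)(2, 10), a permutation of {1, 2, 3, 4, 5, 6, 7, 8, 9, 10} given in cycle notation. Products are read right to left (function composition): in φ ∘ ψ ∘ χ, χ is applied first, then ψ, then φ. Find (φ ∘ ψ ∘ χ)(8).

Apply the permutations in order: χ(8) = 6, then ψ(6) = 6, then φ(6) = 1. So (φ ∘ ψ ∘ χ)(8) = 1.

1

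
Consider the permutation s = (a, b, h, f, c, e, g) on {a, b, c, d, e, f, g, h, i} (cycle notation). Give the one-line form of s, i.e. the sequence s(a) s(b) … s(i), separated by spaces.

Image by image: a→b, b→h, c→e, d→d, e→g, f→c, g→a, h→f, i→i.
Listing these in domain order gives b h e d g c a f i.

b h e d g c a f i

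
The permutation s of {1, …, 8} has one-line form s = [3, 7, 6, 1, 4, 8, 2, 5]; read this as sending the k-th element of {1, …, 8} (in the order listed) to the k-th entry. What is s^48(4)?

4

Tracing 4 → 1 → … returns to 4 after 6 steps, so 4 lies in a 6-cycle (1, 3, 6, 8, 5, 4).
Since the cycle has length 6, s^48 acts on it the same as s^0 (48 mod 6 = 0).
So s^48(4) = 4.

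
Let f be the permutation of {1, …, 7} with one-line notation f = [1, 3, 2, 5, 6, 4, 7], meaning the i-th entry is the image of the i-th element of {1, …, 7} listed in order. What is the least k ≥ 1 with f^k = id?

6

Writing f as disjoint cycles, the cycle lengths are 3, 2, 1, 1.
The order of f is the least common multiple of its cycle lengths: lcm(3, 2) = 6.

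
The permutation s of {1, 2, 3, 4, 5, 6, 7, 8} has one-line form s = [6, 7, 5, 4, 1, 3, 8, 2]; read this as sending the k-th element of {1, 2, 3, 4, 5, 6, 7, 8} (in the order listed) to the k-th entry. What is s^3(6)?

1

Tracing 6 → 3 → … returns to 6 after 4 steps, so 6 lies in a 4-cycle (1, 6, 3, 5).
Stepping 3 places around the cycle: 6 → 3 → 5 → 1.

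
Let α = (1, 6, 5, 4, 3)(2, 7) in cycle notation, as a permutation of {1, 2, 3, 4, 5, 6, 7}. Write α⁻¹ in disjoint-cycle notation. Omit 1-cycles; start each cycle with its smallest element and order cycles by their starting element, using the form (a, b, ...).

(1, 3, 4, 5, 6)(2, 7)

Inverting a permutation written in cycle notation just reverses the order within every cycle.
Reversing each cycle of α and rotating so the smallest element leads gives (1, 3, 4, 5, 6)(2, 7).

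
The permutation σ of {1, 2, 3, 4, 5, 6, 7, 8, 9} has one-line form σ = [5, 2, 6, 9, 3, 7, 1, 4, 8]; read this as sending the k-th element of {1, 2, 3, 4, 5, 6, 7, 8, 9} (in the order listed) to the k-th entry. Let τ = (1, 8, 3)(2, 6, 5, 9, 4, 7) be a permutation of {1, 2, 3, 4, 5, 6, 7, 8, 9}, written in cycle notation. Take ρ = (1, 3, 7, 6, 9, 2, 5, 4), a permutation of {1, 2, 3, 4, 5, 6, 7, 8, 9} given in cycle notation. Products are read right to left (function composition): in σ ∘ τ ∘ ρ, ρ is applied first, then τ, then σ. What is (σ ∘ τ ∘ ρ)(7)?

(σ ∘ τ ∘ ρ)(7) = σ(τ(ρ(7))). ρ(7) = 6, then τ(6) = 5, then σ(5) = 3, so the result is 3.

3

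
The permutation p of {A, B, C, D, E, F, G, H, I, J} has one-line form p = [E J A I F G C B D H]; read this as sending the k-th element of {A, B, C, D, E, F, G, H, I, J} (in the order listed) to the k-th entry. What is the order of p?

Decomposing into disjoint cycles gives cycle lengths 5, 3, 2.
Since disjoint cycles commute, ord(p) = lcm(5, 3, 2) = 30.

30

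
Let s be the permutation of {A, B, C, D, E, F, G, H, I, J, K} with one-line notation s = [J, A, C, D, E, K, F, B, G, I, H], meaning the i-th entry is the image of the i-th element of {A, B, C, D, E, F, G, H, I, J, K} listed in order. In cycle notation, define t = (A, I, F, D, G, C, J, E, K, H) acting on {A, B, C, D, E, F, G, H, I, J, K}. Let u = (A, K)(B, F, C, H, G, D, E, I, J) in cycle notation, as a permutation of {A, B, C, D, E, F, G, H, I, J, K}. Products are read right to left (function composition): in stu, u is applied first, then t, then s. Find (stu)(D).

H

(stu)(D) = s(t(u(D))). u(D) = E, then t(E) = K, then s(K) = H, so the result is H.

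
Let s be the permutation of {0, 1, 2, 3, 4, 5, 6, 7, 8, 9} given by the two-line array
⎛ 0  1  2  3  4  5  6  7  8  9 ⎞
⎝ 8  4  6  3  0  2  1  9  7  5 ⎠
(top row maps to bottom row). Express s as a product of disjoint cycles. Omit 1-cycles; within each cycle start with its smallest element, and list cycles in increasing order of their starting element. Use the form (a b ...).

(0 8 7 9 5 2 6 1 4)

Start at 0 and follow images: 0 → 8 → 7 → 9 → 5 → 2 → 6 → 1 → 4 → 0, giving the cycle (0 8 7 9 5 2 6 1 4).
Continuing from each remaining unvisited element yields (0 8 7 9 5 2 6 1 4).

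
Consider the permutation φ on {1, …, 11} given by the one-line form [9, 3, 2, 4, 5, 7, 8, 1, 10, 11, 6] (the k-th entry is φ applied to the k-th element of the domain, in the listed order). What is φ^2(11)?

Tracing 11 → 6 → … returns to 11 after 7 steps, so 11 lies in a 7-cycle (1, 9, 10, 11, 6, 7, 8).
Stepping 2 places around the cycle: 11 → 6 → 7.

7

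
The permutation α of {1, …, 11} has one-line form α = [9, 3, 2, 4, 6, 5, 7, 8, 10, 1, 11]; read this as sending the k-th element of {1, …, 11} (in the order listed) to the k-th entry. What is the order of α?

6

Decomposing into disjoint cycles gives cycle lengths 3, 2, 2, 1, 1, 1, 1.
Since disjoint cycles commute, ord(α) = lcm(3, 2, 2) = 6.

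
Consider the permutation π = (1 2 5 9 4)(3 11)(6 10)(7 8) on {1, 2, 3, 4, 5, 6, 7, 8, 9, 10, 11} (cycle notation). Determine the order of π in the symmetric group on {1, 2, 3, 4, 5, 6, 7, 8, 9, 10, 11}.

The disjoint cycles have lengths 5, 2, 2, 2.
The order is lcm(5, 2, 2, 2) = 10.

10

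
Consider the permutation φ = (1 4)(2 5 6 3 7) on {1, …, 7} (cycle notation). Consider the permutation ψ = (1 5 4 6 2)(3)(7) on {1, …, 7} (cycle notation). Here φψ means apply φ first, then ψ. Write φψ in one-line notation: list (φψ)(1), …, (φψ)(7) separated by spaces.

6 4 7 5 2 3 1

(φψ)(x) = ψ(φ(x)). Computing each image: ψ(φ(1)) = ψ(4) = 6, ψ(φ(2)) = ψ(5) = 4, ψ(φ(3)) = ψ(7) = 7, ψ(φ(4)) = ψ(1) = 5, ψ(φ(5)) = ψ(6) = 2, ψ(φ(6)) = ψ(3) = 3, ψ(φ(7)) = ψ(2) = 1.
Hence φψ = [6 4 7 5 2 3 1].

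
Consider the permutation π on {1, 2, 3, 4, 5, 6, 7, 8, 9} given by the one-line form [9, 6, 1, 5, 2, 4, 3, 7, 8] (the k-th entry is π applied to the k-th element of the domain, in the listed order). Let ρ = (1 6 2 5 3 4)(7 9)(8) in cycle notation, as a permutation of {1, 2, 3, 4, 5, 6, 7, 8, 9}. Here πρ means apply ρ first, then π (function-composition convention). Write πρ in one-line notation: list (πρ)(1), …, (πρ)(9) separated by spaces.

4 2 5 9 1 6 8 7 3

(πρ)(x) = π(ρ(x)). Computing each image: π(ρ(1)) = π(6) = 4, π(ρ(2)) = π(5) = 2, π(ρ(3)) = π(4) = 5, π(ρ(4)) = π(1) = 9, π(ρ(5)) = π(3) = 1, π(ρ(6)) = π(2) = 6, π(ρ(7)) = π(9) = 8, π(ρ(8)) = π(8) = 7, π(ρ(9)) = π(7) = 3.
Hence πρ = [4 2 5 9 1 6 8 7 3].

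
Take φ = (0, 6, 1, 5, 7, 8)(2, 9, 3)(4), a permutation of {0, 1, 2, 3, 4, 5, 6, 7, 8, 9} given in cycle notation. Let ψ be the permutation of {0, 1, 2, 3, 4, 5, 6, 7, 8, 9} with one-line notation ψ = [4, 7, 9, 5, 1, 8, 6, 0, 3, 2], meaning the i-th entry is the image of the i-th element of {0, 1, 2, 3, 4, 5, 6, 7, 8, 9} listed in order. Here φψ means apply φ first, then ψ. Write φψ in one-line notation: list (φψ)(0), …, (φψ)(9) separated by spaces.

6 8 2 9 1 0 7 3 4 5

For each element, apply φ then ψ: 0 → 6 → 6; 1 → 5 → 8; 2 → 9 → 2; 3 → 2 → 9; 4 → 4 → 1; 5 → 7 → 0; 6 → 1 → 7; 7 → 8 → 3; 8 → 0 → 4; 9 → 3 → 5.
So φψ in one-line form is 6 8 2 9 1 0 7 3 4 5.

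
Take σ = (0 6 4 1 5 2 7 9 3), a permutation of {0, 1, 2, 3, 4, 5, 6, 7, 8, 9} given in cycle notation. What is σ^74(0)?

4

0 lies in the 9-cycle (0 6 4 1 5 2 7 9 3).
Since the cycle has length 9, σ^74 acts on it the same as σ^2 (74 mod 9 = 2).
Advancing 2 steps from 0: 0 → 6 → 4.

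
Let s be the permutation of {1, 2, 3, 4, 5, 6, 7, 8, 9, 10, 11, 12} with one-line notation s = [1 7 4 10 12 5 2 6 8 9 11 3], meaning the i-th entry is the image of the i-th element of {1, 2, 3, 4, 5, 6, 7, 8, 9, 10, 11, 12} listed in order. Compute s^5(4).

Tracing 4 → 10 → … returns to 4 after 8 steps, so 4 lies in an 8-cycle (3, 4, 10, 9, 8, 6, 5, 12).
Advancing 5 steps from 4: 4 → 10 → 9 → 8 → 6 → 5.

5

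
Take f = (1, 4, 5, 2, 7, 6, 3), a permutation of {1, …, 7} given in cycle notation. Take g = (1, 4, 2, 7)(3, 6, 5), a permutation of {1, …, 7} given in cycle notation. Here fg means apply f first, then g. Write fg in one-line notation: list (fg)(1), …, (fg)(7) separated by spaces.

Chase each element through f then g: 1 → 4 → 2; 2 → 7 → 1; 3 → 1 → 4; 4 → 5 → 3; 5 → 2 → 7; 6 → 3 → 6; 7 → 6 → 5.
So fg in one-line form is 2 1 4 3 7 6 5.

2 1 4 3 7 6 5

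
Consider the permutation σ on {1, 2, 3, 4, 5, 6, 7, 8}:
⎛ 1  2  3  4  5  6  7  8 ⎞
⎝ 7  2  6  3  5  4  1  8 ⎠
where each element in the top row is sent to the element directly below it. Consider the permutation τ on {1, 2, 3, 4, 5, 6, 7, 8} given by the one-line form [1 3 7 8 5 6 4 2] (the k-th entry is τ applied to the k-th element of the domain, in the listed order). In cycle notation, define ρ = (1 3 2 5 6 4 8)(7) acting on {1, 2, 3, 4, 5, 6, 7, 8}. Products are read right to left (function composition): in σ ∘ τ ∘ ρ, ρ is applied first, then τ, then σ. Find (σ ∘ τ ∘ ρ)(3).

Apply the permutations in order: ρ(3) = 2, then τ(2) = 3, then σ(3) = 6. So (σ ∘ τ ∘ ρ)(3) = 6.

6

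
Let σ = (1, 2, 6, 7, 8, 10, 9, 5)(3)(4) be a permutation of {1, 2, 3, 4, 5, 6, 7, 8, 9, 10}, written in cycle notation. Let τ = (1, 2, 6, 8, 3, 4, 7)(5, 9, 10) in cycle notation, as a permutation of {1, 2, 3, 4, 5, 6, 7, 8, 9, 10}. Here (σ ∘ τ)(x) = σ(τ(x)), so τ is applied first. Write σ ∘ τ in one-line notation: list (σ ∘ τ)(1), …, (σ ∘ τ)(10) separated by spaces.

6 7 4 8 5 10 2 3 9 1

Chase each element through τ then σ: 1 → 2 → 6; 2 → 6 → 7; 3 → 4 → 4; 4 → 7 → 8; 5 → 9 → 5; 6 → 8 → 10; 7 → 1 → 2; 8 → 3 → 3; 9 → 10 → 9; 10 → 5 → 1.
So σ ∘ τ in one-line form is 6 7 4 8 5 10 2 3 9 1.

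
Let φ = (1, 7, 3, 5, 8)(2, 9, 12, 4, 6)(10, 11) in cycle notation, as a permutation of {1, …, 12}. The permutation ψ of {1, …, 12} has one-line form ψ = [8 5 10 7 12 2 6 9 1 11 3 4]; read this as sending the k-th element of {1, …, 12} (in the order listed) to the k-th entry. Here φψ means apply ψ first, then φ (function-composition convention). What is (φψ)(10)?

ψ(10) = 11, then φ(11) = 10; composing gives (φψ)(10) = 10.

10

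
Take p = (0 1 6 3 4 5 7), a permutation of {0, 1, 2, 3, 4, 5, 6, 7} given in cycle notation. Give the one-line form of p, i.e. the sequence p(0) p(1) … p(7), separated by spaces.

1 6 2 4 5 7 3 0

Image by image: 0↦1, 1↦6, 2↦2, 3↦4, 4↦5, 5↦7, 6↦3, 7↦0.
So the one-line form is 1 6 2 4 5 7 3 0.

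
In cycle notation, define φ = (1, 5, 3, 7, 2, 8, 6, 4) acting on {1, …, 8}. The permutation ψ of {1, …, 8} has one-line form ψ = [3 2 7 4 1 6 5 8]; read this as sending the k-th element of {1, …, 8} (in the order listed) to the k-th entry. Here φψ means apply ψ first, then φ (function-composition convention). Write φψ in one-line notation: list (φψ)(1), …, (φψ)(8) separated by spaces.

For each element, apply ψ then φ: 1 → 3 → 7; 2 → 2 → 8; 3 → 7 → 2; 4 → 4 → 1; 5 → 1 → 5; 6 → 6 → 4; 7 → 5 → 3; 8 → 8 → 6.
So φψ in one-line form is 7 8 2 1 5 4 3 6.

7 8 2 1 5 4 3 6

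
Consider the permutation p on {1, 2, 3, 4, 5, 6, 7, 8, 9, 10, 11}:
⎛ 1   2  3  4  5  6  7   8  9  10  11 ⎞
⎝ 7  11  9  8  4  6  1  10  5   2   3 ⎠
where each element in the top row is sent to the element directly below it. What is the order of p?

The disjoint-cycle form of p has cycle lengths 8, 2, 1.
The order is lcm(8, 2) = 8.

8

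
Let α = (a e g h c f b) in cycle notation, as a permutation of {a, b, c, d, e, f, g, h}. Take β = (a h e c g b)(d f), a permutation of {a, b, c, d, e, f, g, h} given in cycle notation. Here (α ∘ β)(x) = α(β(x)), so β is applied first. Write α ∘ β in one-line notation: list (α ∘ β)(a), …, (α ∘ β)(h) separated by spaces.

For each element, apply β then α: a → h → c; b → a → e; c → g → h; d → f → b; e → c → f; f → d → d; g → b → a; h → e → g.
So α ∘ β in one-line form is c e h b f d a g.

c e h b f d a g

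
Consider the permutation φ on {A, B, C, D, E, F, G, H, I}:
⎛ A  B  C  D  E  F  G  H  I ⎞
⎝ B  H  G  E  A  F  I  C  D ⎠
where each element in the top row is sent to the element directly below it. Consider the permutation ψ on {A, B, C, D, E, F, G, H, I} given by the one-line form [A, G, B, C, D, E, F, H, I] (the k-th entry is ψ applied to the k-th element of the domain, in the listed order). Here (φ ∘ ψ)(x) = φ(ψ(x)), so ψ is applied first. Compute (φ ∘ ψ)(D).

G

First apply ψ: ψ(D) = C, then φ(C) = G. Thus (φ ∘ ψ)(D) = G.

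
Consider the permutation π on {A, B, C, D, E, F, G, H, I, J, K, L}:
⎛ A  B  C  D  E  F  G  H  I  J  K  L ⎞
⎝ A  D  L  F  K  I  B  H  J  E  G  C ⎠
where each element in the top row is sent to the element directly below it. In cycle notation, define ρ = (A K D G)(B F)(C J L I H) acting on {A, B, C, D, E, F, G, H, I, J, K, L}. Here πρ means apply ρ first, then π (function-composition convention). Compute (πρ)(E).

ρ(E) = E, then π(E) = K; composing gives (πρ)(E) = K.

K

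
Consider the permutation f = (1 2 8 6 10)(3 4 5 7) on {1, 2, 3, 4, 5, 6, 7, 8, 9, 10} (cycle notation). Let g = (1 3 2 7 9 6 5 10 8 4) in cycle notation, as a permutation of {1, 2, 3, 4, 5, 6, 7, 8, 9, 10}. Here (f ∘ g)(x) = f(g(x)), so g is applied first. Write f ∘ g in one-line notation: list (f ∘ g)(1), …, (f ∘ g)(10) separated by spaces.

4 3 8 2 1 7 9 5 10 6

(f ∘ g)(x) = f(g(x)). Computing each image: f(g(1)) = f(3) = 4, f(g(2)) = f(7) = 3, f(g(3)) = f(2) = 8, f(g(4)) = f(1) = 2, f(g(5)) = f(10) = 1, f(g(6)) = f(5) = 7, f(g(7)) = f(9) = 9, f(g(8)) = f(4) = 5, f(g(9)) = f(6) = 10, f(g(10)) = f(8) = 6.
Hence f ∘ g = [4 3 8 2 1 7 9 5 10 6].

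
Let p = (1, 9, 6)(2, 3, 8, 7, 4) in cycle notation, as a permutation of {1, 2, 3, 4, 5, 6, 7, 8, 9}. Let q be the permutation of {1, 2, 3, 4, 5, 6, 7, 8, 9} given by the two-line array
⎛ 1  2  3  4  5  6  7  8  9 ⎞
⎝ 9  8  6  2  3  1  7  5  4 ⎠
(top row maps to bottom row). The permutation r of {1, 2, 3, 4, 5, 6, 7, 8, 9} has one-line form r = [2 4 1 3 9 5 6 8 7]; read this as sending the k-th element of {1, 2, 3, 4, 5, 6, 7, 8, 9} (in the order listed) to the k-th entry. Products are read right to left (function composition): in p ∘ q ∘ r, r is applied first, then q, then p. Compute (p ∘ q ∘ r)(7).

9

Chase 7: r(7) = 6; q(6) = 1; p(1) = 9. Hence (p ∘ q ∘ r)(7) = 9.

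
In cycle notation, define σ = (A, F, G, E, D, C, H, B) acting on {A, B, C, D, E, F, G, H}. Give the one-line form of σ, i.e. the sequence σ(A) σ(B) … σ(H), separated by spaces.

Reading each image from the cycles: A→F, B→A, C→H, D→C, E→D, F→G, G→E, H→B.
Listing these in domain order gives F A H C D G E B.

F A H C D G E B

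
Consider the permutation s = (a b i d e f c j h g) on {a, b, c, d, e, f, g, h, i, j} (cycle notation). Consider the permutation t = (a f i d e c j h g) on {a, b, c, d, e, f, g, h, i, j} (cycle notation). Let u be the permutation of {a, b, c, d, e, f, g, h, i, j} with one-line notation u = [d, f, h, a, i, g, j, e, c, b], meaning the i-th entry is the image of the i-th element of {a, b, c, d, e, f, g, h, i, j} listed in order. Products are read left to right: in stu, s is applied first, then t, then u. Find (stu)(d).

h

Apply the permutations in order: s(d) = e, then t(e) = c, then u(c) = h. So (stu)(d) = h.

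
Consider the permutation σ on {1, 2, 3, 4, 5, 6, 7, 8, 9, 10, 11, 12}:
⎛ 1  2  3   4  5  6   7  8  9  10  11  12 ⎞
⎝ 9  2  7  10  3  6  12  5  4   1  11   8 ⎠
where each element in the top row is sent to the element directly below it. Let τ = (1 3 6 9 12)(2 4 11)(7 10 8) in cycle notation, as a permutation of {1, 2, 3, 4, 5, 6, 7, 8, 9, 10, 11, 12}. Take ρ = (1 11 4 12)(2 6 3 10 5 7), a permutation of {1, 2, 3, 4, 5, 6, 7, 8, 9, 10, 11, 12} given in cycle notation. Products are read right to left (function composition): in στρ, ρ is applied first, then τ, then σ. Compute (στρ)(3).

Apply the permutations in order: ρ(3) = 10, then τ(10) = 8, then σ(8) = 5. So (στρ)(3) = 5.

5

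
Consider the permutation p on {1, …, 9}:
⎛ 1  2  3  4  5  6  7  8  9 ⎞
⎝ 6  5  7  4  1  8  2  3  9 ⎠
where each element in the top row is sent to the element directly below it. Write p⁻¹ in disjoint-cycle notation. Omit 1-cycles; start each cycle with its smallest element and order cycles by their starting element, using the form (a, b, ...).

First write p in disjoint cycles: (1, 6, 8, 3, 7, 2, 5).
Reversing each cycle (and rotating so the smallest element leads) gives p⁻¹ = (1, 5, 2, 7, 3, 8, 6).

(1, 5, 2, 7, 3, 8, 6)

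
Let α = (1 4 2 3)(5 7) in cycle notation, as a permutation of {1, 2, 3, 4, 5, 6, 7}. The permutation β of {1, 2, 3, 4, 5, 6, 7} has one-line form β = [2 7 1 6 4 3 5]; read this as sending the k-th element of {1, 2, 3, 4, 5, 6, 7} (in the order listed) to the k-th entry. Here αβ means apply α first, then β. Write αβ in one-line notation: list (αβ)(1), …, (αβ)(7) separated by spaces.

6 1 2 7 5 3 4

For each element, apply α then β: 1 → 4 → 6; 2 → 3 → 1; 3 → 1 → 2; 4 → 2 → 7; 5 → 7 → 5; 6 → 6 → 3; 7 → 5 → 4.
So αβ in one-line form is 6 1 2 7 5 3 4.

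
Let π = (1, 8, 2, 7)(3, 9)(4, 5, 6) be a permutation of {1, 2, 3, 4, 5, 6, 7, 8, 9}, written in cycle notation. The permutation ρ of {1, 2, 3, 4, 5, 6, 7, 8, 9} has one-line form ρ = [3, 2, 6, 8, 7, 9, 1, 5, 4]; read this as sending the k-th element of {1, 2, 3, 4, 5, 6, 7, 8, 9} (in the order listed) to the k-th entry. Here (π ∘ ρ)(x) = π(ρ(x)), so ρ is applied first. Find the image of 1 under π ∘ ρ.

9

ρ(1) = 3, then π(3) = 9; composing gives (π ∘ ρ)(1) = 9.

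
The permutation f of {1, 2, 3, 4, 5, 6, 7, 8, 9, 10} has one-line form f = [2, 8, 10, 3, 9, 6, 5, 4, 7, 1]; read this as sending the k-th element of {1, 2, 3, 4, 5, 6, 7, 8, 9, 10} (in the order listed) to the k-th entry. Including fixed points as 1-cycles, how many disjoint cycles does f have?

3

The cycle decomposition is (1, 2, 8, 4, 3, 10)(5, 9, 7)(6), which has 3 cycles (counting 1-cycles).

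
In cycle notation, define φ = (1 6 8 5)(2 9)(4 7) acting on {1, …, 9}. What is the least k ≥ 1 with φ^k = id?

4

The disjoint cycles have lengths 4, 2, 2, 1.
Since disjoint cycles commute, ord(φ) = lcm(4, 2, 2) = 4.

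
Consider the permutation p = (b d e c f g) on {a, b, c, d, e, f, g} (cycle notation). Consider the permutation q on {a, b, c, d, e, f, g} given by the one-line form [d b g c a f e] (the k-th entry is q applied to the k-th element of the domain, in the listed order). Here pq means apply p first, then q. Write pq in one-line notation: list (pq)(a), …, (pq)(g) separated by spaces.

Chase each element through p then q: a → a → d; b → d → c; c → f → f; d → e → a; e → c → g; f → g → e; g → b → b.
So pq in one-line form is d c f a g e b.

d c f a g e b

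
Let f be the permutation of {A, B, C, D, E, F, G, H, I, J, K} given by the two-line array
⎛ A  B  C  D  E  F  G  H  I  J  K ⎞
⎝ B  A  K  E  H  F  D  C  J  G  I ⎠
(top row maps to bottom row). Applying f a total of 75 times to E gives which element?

Tracing E → H → … returns to E after 8 steps, so E lies in an 8-cycle (C K I J G D E H).
Since the cycle has length 8, f^75 acts on it the same as f^3 (75 mod 8 = 3).
Stepping 3 places around the cycle: E → H → C → K.

K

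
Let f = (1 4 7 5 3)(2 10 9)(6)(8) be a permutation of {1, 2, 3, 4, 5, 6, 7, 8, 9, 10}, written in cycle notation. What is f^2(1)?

7

1 lies in the 5-cycle (1 4 7 5 3).
Advancing 2 steps from 1: 1 → 4 → 7.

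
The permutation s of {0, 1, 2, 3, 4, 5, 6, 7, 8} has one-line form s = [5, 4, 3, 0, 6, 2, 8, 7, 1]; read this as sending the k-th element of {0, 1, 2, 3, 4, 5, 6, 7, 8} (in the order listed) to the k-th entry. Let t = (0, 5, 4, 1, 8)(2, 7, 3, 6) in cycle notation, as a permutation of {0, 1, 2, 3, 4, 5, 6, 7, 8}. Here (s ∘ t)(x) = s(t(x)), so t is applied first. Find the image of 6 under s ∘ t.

3

t(6) = 2, then s(2) = 3; composing gives (s ∘ t)(6) = 3.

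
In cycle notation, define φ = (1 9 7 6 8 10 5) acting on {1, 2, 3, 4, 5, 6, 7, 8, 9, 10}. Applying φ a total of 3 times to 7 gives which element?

7 lies in the 7-cycle (1 9 7 6 8 10 5).
Advancing 3 steps from 7: 7 → 6 → 8 → 10.

10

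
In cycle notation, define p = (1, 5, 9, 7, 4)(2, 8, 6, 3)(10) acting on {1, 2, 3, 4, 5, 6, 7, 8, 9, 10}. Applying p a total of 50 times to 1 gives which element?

1

1 lies in the 5-cycle (1, 5, 9, 7, 4).
Powers repeat with period 5 on this cycle, and 50 mod 5 = 0, so p^50(1) = p^0(1).
So p^50(1) = 1.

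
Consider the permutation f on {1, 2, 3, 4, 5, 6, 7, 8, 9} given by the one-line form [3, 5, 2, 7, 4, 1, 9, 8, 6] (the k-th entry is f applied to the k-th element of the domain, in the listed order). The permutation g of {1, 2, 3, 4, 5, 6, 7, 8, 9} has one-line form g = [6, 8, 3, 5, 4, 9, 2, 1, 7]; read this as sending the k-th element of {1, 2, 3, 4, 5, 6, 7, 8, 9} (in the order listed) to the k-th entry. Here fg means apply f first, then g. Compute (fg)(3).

f(3) = 2, then g(2) = 8; composing gives (fg)(3) = 8.

8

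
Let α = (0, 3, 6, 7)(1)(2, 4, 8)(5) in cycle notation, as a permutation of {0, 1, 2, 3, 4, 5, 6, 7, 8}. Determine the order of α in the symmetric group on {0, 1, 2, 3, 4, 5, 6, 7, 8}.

The disjoint cycles have lengths 4, 3, 1, 1.
The order is lcm(4, 3) = 12.

12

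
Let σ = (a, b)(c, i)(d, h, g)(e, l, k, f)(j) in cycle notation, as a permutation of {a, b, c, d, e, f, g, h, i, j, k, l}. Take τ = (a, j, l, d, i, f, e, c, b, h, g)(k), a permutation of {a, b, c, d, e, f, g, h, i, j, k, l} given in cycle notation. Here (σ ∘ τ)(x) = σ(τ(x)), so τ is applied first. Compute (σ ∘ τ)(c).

a

τ(c) = b, then σ(b) = a; composing gives (σ ∘ τ)(c) = a.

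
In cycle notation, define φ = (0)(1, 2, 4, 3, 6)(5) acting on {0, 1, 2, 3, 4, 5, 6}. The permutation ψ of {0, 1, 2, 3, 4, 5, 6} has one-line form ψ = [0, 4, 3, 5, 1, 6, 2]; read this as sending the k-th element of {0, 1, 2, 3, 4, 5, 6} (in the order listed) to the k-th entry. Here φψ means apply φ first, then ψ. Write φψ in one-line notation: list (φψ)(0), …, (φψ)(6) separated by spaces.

0 3 1 2 5 6 4

For each element, apply φ then ψ: 0 → 0 → 0; 1 → 2 → 3; 2 → 4 → 1; 3 → 6 → 2; 4 → 3 → 5; 5 → 5 → 6; 6 → 1 → 4.
Collecting the images, φψ = [0 3 1 2 5 6 4].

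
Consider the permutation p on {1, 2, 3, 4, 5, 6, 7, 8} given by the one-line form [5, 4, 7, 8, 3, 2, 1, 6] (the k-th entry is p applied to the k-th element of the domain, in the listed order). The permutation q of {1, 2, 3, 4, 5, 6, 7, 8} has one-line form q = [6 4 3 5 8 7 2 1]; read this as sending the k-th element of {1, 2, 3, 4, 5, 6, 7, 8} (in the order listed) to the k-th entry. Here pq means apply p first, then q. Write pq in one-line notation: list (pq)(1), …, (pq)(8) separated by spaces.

8 5 2 1 3 4 6 7

(pq)(x) = q(p(x)). Computing each image: q(p(1)) = q(5) = 8, q(p(2)) = q(4) = 5, q(p(3)) = q(7) = 2, q(p(4)) = q(8) = 1, q(p(5)) = q(3) = 3, q(p(6)) = q(2) = 4, q(p(7)) = q(1) = 6, q(p(8)) = q(6) = 7.
Hence pq = [8 5 2 1 3 4 6 7].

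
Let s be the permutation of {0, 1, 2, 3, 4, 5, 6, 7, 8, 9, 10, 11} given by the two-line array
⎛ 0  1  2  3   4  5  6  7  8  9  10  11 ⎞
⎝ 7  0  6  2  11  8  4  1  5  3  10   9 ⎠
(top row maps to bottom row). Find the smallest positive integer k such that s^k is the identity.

The disjoint-cycle form of s has cycle lengths 6, 3, 2, 1.
Since disjoint cycles commute, ord(s) = lcm(6, 3, 2) = 6.

6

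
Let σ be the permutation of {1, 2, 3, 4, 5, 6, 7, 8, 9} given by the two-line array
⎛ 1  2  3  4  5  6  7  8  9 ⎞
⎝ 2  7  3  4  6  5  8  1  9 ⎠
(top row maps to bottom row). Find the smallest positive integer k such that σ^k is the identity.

The disjoint-cycle form of σ has cycle lengths 4, 2, 1, 1, 1.
The order is lcm(4, 2) = 4.

4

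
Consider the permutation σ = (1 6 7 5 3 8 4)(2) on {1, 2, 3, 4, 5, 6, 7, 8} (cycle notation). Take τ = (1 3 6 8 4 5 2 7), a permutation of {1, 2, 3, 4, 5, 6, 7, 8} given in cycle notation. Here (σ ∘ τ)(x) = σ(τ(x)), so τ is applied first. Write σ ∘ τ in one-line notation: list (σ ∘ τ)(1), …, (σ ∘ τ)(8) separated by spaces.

Chase each element through τ then σ: 1 → 3 → 8; 2 → 7 → 5; 3 → 6 → 7; 4 → 5 → 3; 5 → 2 → 2; 6 → 8 → 4; 7 → 1 → 6; 8 → 4 → 1.
Collecting the images, σ ∘ τ = [8 5 7 3 2 4 6 1].

8 5 7 3 2 4 6 1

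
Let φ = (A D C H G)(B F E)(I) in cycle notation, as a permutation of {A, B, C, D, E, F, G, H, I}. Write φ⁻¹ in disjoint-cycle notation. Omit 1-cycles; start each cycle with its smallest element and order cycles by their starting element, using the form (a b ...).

The inverse reverses each cycle.
After reversing and putting each cycle's least element first, φ⁻¹ = (A G H C D)(B E F).

(A G H C D)(B E F)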